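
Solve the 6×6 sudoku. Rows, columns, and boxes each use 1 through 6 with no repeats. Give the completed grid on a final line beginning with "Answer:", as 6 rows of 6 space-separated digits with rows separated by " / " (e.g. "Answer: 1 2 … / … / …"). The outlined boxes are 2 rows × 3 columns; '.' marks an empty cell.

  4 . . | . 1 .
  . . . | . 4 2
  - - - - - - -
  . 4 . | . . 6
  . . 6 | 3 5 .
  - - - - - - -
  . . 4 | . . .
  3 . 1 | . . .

Step 1. [r3c5∈{2}] r3c5 has the single candidate 2 ⇒ r3c5=2.
Step 2. [r6c5∈{6}] only 6 remains possible at r6c5 ⇒ r6c5=6.
Step 3. [r1c6∈{3,5}] box 2 places 3 nowhere but r1c6, so r1c6=3.
Step 4. [r2c2∈{1,3,5,6}] across col 2, 3 lands solely at r2c2 ⇒ r2c2=3.
Step 5. [r2c3∈{5}] r2c3's peers cover all but 5 ⇒ r2c3=5.
Step 6. [r4c2∈{1,2}] in col 2, 1 fits only at r4c2. So r4c2=1.
Step 7. [r6c4∈{2,4,5}] col 4 places 4 nowhere but r6c4 ⇒ r6c4=4.
Step 8. [r5c4∈{1,2,5}] across col 4, 2 lands solely at r5c4 ⇒ r5c4=2.
Step 9. [r6c2∈{2,5}] across row 6, 2 lands solely at r6c2 ⇒ r6c2=2.
Step 10. [r1c2∈{6}] only 6 remains possible at r1c2 ⇒ r1c2=6.
Step 11. [r5c2∈{5}] only 5 remains possible at r5c2. So r5c2=5.
Step 12. [r6c6∈{5}] r6c6's peers cover all but 5. So r6c6=5.
Step 13. [r3c4∈{1}] r3c4 is down to just 1. So r3c4=1.
Step 14. [r4c1∈{2}] nothing but 2 survives at r4c1. So r4c1=2.
Step 15. [r3c3∈{3}] r3c3 is down to just 3. So r3c3=3.
Step 16. [r5c6∈{1}] r5c6 has the single candidate 1, so r5c6=1.
Step 17. [r5c1∈{6}] r5c1's peers cover all but 6. So r5c1=6.
Step 18. [r4c6∈{4}] only 4 remains possible at r4c6. So r4c6=4.
Step 19. [r1c3∈{2}] only 2 remains possible at r1c3. So r1c3=2.
Step 20. [r2c4∈{6}] nothing but 6 survives at r2c4 ⇒ r2c4=6.
Step 21. [r5c5∈{3}] r5c5 is down to just 3 ⇒ r5c5=3.
Step 22. [r3c1∈{5}] r3c1 is down to just 5, so r3c1=5.
Step 23. [r1c4∈{5}] r1c4 is down to just 5 ⇒ r1c4=5.
Step 24. [r2c1∈{1}] r2c1 is down to just 1. So r2c1=1.

Answer: 4 6 2 5 1 3 / 1 3 5 6 4 2 / 5 4 3 1 2 6 / 2 1 6 3 5 4 / 6 5 4 2 3 1 / 3 2 1 4 6 5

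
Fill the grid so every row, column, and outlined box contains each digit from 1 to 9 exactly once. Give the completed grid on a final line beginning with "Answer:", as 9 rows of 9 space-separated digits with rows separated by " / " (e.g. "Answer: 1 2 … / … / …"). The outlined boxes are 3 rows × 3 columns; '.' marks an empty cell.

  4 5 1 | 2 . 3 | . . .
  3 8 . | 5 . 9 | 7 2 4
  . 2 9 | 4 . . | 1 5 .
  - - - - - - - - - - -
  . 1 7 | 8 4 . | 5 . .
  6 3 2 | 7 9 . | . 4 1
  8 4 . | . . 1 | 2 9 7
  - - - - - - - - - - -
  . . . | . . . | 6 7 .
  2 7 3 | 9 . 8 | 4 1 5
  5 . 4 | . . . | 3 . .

Step 1. [r8c5∈{6}] r8c5 has the single candidate 6. So r8c5=6.
Step 2. [r1c5∈{7,8}] row 1 places 7 nowhere but r1c5 ⇒ r1c5=7.
Step 3. [r3c9∈{3,6,8}] across row 3, 3 lands solely at r3c9, so r3c9=3.
Step 4. [r7c1∈{1,9}] across col 1, 1 lands solely at r7c1 ⇒ r7c1=1.
Step 5. [r4c6∈{2,6}] in row 4, 2 fits only at r4c6, so r4c6=2.
Step 6. [r9c8∈{8}] nothing but 8 survives at r9c8. So r9c8=8.
Step 7. [r1c9∈{6,8,9}] across col 9, 8 lands solely at r1c9. So r1c9=8.
Step 8. [r7c4∈{3}] r7c4 has the single candidate 3, so r7c4=3.
Step 9. [r7c2∈{9}] r7c2 is down to just 9. So r7c2=9.
Step 10. [r5c6∈{5}] r5c6 has the single candidate 5. So r5c6=5.
Step 11. [r7c9∈{2}] only 2 remains possible at r7c9 ⇒ r7c9=2.
Step 12. [r4c8∈{3,6}] 3 has one home in row 4: r4c8. So r4c8=3.
Step 13. [r9c4∈{1}] r9c4's peers cover all but 1. So r9c4=1.
Step 14. [r1c7∈{9}] only 9 remains possible at r1c7 ⇒ r1c7=9.
Step 15. [r3c6∈{6}] nothing but 6 survives at r3c6, so r3c6=6.
Step 16. [r2c5∈{1}] nothing but 1 survives at r2c5 ⇒ r2c5=1.
Step 17. [r6c5∈{3}] nothing but 3 survives at r6c5 ⇒ r6c5=3.
Step 18. [r9c5∈{2}] r9c5 is down to just 2 ⇒ r9c5=2.
Step 19. [r9c9∈{9}] r9c9 has the single candidate 9, so r9c9=9.
Step 20. [r7c6∈{4}] r7c6 is down to just 4, so r7c6=4.
Step 21. [r5c7∈{8}] only 8 remains possible at r5c7. So r5c7=8.
Step 22. [r3c1∈{7}] only 7 remains possible at r3c1. So r3c1=7.
Step 23. [r3c5∈{8}] r3c5 has the single candidate 8. So r3c5=8.
Step 24. [r2c3∈{6}] r2c3's peers cover all but 6. So r2c3=6.
Step 25. [r4c9∈{6}] r4c9's peers cover all but 6 ⇒ r4c9=6.
Step 26. [r7c5∈{5}] r7c5's peers cover all but 5. So r7c5=5.
Step 27. [r6c4∈{6}] r6c4's peers cover all but 6, so r6c4=6.
Step 28. [r9c6∈{7}] nothing but 7 survives at r9c6 ⇒ r9c6=7.
Step 29. [r9c2∈{6}] nothing but 6 survives at r9c2 ⇒ r9c2=6.
Step 30. [r6c3∈{5}] nothing but 5 survives at r6c3. So r6c3=5.
Step 31. [r4c1∈{9}] nothing but 9 survives at r4c1 ⇒ r4c1=9.
Step 32. [r7c3∈{8}] r7c3 is down to just 8, so r7c3=8.
Step 33. [r1c8∈{6}] r1c8's peers cover all but 6, so r1c8=6.

Answer: 4 5 1 2 7 3 9 6 8 / 3 8 6 5 1 9 7 2 4 / 7 2 9 4 8 6 1 5 3 / 9 1 7 8 4 2 5 3 6 / 6 3 2 7 9 5 8 4 1 / 8 4 5 6 3 1 2 9 7 / 1 9 8 3 5 4 6 7 2 / 2 7 3 9 6 8 4 1 5 / 5 6 4 1 2 7 3 8 9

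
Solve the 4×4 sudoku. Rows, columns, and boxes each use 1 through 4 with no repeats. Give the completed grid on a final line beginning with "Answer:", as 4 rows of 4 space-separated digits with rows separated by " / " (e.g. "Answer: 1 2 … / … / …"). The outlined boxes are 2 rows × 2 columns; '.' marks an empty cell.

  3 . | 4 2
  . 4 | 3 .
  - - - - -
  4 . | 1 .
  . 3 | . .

Step 1. [r2c1∈{1,2}] row 2 places 2 nowhere but r2c1, so r2c1=2.
Step 2. [r4c4∈{4}] nothing but 4 survives at r4c4 ⇒ r4c4=4.
Step 3. [r1c2∈{1}] r1c2's peers cover all but 1. So r1c2=1.
Step 4. [r2c4∈{1}] r2c4 has the single candidate 1 ⇒ r2c4=1.
Step 5. [r4c3∈{2}] r4c3 has the single candidate 2. So r4c3=2.
Step 6. [r3c2∈{2}] nothing but 2 survives at r3c2. So r3c2=2.
Step 7. [r4c1∈{1}] r4c1 has the single candidate 1. So r4c1=1.
Step 8. [r3c4∈{3}] only 3 remains possible at r3c4. So r3c4=3.

Answer: 3 1 4 2 / 2 4 3 1 / 4 2 1 3 / 1 3 2 4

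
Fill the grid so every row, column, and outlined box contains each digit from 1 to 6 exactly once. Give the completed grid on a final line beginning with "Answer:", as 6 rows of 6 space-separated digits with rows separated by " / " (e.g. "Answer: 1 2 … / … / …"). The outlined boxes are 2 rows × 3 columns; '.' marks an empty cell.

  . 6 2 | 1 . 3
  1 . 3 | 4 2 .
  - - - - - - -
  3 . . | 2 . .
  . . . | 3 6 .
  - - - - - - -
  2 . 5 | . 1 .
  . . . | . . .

Step 1. [r6c1∈{4,6}] across col 1, 6 lands solely at r6c1. So r6c1=6.
Step 2. [r1c5∈{5}] only 5 remains possible at r1c5, so r1c5=5.
Step 3. [r3c5∈{4}] r3c5's peers cover all but 4, so r3c5=4.
Step 4. [r4c1∈{4,5}] in col 1, 5 fits only at r4c1. So r4c1=5.
Step 5. [r3c2∈{1}] r3c2 is down to just 1. So r3c2=1.
Step 6. [r6c6∈{2,4,5}] r6c6 is the only open cell in row 6 admitting 2. So r6c6=2.
Step 7. [r5c6∈{4,6}] across col 6, 4 lands solely at r5c6 ⇒ r5c6=4.
Step 8. [r4c3∈{4}] only 4 remains possible at r4c3, so r4c3=4.
Step 9. [r6c2∈{3,4}] across row 6, 4 lands solely at r6c2, so r6c2=4.
Step 10. [r6c3∈{1}] nothing but 1 survives at r6c3. So r6c3=1.
Step 11. [r6c4∈{5}] r6c4 is down to just 5. So r6c4=5.
Step 12. [r3c3∈{6}] r3c3 has the single candidate 6 ⇒ r3c3=6.
Step 13. [r2c6∈{6}] r2c6 has the single candidate 6 ⇒ r2c6=6.
Step 14. [r5c2∈{3}] r5c2 is down to just 3. So r5c2=3.
Step 15. [r1c1∈{4}] nothing but 4 survives at r1c1 ⇒ r1c1=4.
Step 16. [r3c6∈{5}] r3c6 is down to just 5 ⇒ r3c6=5.
Step 17. [r2c2∈{5}] r2c2 has the single candidate 5, so r2c2=5.
Step 18. [r4c6∈{1}] r4c6 has the single candidate 1. So r4c6=1.
Step 19. [r4c2∈{2}] nothing but 2 survives at r4c2 ⇒ r4c2=2.
Step 20. [r5c4∈{6}] nothing but 6 survives at r5c4 ⇒ r5c4=6.
Step 21. [r6c5∈{3}] nothing but 3 survives at r6c5. So r6c5=3.

Answer: 4 6 2 1 5 3 / 1 5 3 4 2 6 / 3 1 6 2 4 5 / 5 2 4 3 6 1 / 2 3 5 6 1 4 / 6 4 1 5 3 2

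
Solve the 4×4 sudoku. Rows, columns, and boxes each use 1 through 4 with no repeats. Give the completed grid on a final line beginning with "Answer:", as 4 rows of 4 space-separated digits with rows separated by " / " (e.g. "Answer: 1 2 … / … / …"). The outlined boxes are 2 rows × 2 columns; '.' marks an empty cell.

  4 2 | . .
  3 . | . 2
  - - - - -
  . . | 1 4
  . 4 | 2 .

Step 1. [r1c4∈{1,3}] across row 1, 1 lands solely at r1c4 ⇒ r1c4=1.
Step 2. [r2c3∈{4}] nothing but 4 survives at r2c3. So r2c3=4.
Step 3. [r1c3∈{3}] r1c3's peers cover all but 3, so r1c3=3.
Step 4. [r3c1∈{2}] r3c1 is down to just 2. So r3c1=2.
Step 5. [r2c2∈{1}] nothing but 1 survives at r2c2 ⇒ r2c2=1.
Step 6. [r4c1∈{1}] nothing but 1 survives at r4c1 ⇒ r4c1=1.
Step 7. [r3c2∈{3}] nothing but 3 survives at r3c2 ⇒ r3c2=3.
Step 8. [r4c4∈{3}] r4c4 has the single candidate 3 ⇒ r4c4=3.

Answer: 4 2 3 1 / 3 1 4 2 / 2 3 1 4 / 1 4 2 3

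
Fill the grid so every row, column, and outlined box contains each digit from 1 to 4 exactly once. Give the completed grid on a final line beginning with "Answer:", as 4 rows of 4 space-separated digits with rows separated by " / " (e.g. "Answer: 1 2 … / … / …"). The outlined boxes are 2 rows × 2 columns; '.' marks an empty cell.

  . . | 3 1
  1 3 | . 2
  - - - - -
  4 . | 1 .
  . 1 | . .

Step 1. [r4c4∈{3,4}] in col 4, 4 fits only at r4c4 ⇒ r4c4=4.
Step 2. [r1c1∈{2}] only 2 remains possible at r1c1. So r1c1=2.
Step 3. [r3c4∈{3}] r3c4 is down to just 3. So r3c4=3.
Step 4. [r2c3∈{4}] r2c3's peers cover all but 4, so r2c3=4.
Step 5. [r1c2∈{4}] r1c2's peers cover all but 4 ⇒ r1c2=4.
Step 6. [r4c1∈{3}] r4c1's peers cover all but 3. So r4c1=3.
Step 7. [r4c3∈{2}] only 2 remains possible at r4c3. So r4c3=2.
Step 8. [r3c2∈{2}] r3c2's peers cover all but 2 ⇒ r3c2=2.

Answer: 2 4 3 1 / 1 3 4 2 / 4 2 1 3 / 3 1 2 4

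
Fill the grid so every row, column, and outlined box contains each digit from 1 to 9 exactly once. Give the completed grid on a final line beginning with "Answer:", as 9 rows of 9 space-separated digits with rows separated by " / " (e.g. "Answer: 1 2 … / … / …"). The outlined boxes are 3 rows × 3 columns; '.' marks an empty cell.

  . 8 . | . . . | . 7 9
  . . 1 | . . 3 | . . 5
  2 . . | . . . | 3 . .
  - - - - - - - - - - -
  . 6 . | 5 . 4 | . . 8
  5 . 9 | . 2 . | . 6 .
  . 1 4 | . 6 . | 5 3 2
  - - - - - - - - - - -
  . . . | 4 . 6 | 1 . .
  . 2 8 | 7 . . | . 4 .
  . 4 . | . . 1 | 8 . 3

Step 1. [r7c5∈{3,5,8,9}] across row 7, 8 lands solely at r7c5, so r7c5=8.
Step 2. [r7c8∈{2,5,9}] 2 has one home in row 7: r7c8, so r7c8=2.
Step 3. [r8c5∈{3,5,9}] box 8 places 3 nowhere but r8c5 ⇒ r8c5=3.
Step 4. [r7c9∈{7}] r7c9 is down to just 7. So r7c9=7.
Step 5. [r8c6∈{5,9}] in row 8, 5 fits only at r8c6. So r8c6=5.
Step 6. [r9c5∈{9}] r9c5 has the single candidate 9, so r9c5=9.
Step 7. [r1c6∈{2}] r1c6's peers cover all but 2. So r1c6=2.
Step 8. [r8c7∈{6,9}] r8c7 is the only open cell in box 9 admitting 9. So r8c7=9.
Step 9. [r4c7∈{7}] r4c7 is down to just 7, so r4c7=7.
Step 10. [r4c5∈{1}] only 1 remains possible at r4c5 ⇒ r4c5=1.
Step 11. [r4c1∈{3}] r4c1 has the single candidate 3, so r4c1=3.
Step 12. [r5c2∈{7}] r5c2's peers cover all but 7 ⇒ r5c2=7.
Step 13. [r2c2∈{9}] r2c2 has the single candidate 9. So r2c2=9.
Step 14. [r5c6∈{8}] r5c6's peers cover all but 8 ⇒ r5c6=8.
Step 15. [r3c2∈{5}] r3c2 is down to just 5. So r3c2=5.
Step 16. [r3c8∈{1,8}] across col 8, 1 lands solely at r3c8 ⇒ r3c8=1.
Step 17. [r5c7∈{4}] r5c7's peers cover all but 4, so r5c7=4.
Step 18. [r1c7∈{6}] r1c7 has the single candidate 6, so r1c7=6.
Step 19. [r3c4∈{6,8,9}] r3c4 is the only open cell in row 3 admitting 8 ⇒ r3c4=8.
Step 20. [r3c3∈{6,7}] across row 3, 6 lands solely at r3c3. So r3c3=6.
Step 21. [r2c1∈{4,7}] box 1 places 7 nowhere but r2c1 ⇒ r2c1=7.
Step 22. [r3c5∈{4,7}] across col 5, 7 lands solely at r3c5 ⇒ r3c5=7.
Step 23. [r7c3∈{3,5}] row 7 places 5 nowhere but r7c3, so r7c3=5.
Step 24. [r8c9∈{6}] r8c9's peers cover all but 6 ⇒ r8c9=6.
Step 25. [r1c1∈{4}] only 4 remains possible at r1c1. So r1c1=4.
Step 26. [r6c6∈{7,9}] in row 6, 7 fits only at r6c6. So r6c6=7.
Step 27. [r1c3∈{3}] r1c3 has the single candidate 3. So r1c3=3.
Step 28. [r8c1∈{1}] nothing but 1 survives at r8c1 ⇒ r8c1=1.
Step 29. [r6c4∈{9}] r6c4 has the single candidate 9, so r6c4=9.
Step 30. [r1c4∈{1}] r1c4's peers cover all but 1, so r1c4=1.
Step 31. [r9c1∈{6}] r9c1 has the single candidate 6, so r9c1=6.
Step 32. [r5c4∈{3}] r5c4 is down to just 3 ⇒ r5c4=3.
Step 33. [r7c2∈{3}] r7c2's peers cover all but 3, so r7c2=3.
Step 34. [r2c4∈{6}] r2c4 has the single candidate 6 ⇒ r2c4=6.
Step 35. [r9c8∈{5}] only 5 remains possible at r9c8. So r9c8=5.
Step 36. [r2c8∈{8}] only 8 remains possible at r2c8 ⇒ r2c8=8.
Step 37. [r9c4∈{2}] r9c4's peers cover all but 2. So r9c4=2.
Step 38. [r5c9∈{1}] r5c9 is down to just 1 ⇒ r5c9=1.
Step 39. [r3c6∈{9}] nothing but 9 survives at r3c6, so r3c6=9.
Step 40. [r4c8∈{9}] r4c8 has the single candidate 9. So r4c8=9.
Step 41. [r6c1∈{8}] r6c1 is down to just 8, so r6c1=8.
Step 42. [r4c3∈{2}] nothing but 2 survives at r4c3. So r4c3=2.
Step 43. [r2c7∈{2}] r2c7 has the single candidate 2, so r2c7=2.
Step 44. [r3c9∈{4}] r3c9 has the single candidate 4, so r3c9=4.
Step 45. [r2c5∈{4}] nothing but 4 survives at r2c5. So r2c5=4.
Step 46. [r7c1∈{9}] nothing but 9 survives at r7c1. So r7c1=9.
Step 47. [r9c3∈{7}] r9c3 is down to just 7, so r9c3=7.
Step 48. [r1c5∈{5}] r1c5's peers cover all but 5, so r1c5=5.

Answer: 4 8 3 1 5 2 6 7 9 / 7 9 1 6 4 3 2 8 5 / 2 5 6 8 7 9 3 1 4 / 3 6 2 5 1 4 7 9 8 / 5 7 9 3 2 8 4 6 1 / 8 1 4 9 6 7 5 3 2 / 9 3 5 4 8 6 1 2 7 / 1 2 8 7 3 5 9 4 6 / 6 4 7 2 9 1 8 5 3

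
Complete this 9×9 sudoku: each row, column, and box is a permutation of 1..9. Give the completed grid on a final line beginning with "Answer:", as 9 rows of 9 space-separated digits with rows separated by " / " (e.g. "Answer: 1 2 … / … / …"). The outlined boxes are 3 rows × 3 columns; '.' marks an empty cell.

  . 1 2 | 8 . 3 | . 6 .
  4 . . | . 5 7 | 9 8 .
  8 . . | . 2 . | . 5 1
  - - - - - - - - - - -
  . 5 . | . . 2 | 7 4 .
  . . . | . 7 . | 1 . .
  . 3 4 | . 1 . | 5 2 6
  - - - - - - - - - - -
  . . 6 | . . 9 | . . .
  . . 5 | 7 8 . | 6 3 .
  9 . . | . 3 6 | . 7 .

Step 1. [r7c5∈{4}] r7c5 is down to just 4 ⇒ r7c5=4.
Step 2. [r5c8∈{9}] r5c8's peers cover all but 9, so r5c8=9.
Step 3. [r5c3∈{8}] nothing but 8 survives at r5c3, so r5c3=8.
Step 4. [r4c3∈{1,9}] box 4 places 9 nowhere but r4c3, so r4c3=9.
Step 5. [r2c9∈{2,3}] r2c9 is the only open cell in row 2 admitting 2, so r2c9=2.
Step 6. [r4c5∈{6}] nothing but 6 survives at r4c5. So r4c5=6.
Step 7. [r8c6∈{1}] r8c6's peers cover all but 1, so r8c6=1.
Step 8. [r8c1∈{2}] r8c1 is down to just 2, so r8c1=2.
Step 9. [r3c6∈{4}] r3c6's peers cover all but 4. So r3c6=4.
Step 10. [r3c3∈{3,7}] across col 3, 7 lands solely at r3c3, so r3c3=7.
Step 11. [r2c2∈{6}] r2c2 has the single candidate 6 ⇒ r2c2=6.
Step 12. [r4c9∈{3,8}] r4c9 is the only open cell in row 4 admitting 8. So r4c9=8.
Step 13. [r7c2∈{7,8}] in col 2, 7 fits only at r7c2 ⇒ r7c2=7.
Step 14. [r7c7∈{2,8}] across row 7, 8 lands solely at r7c7. So r7c7=8.
Step 15. [r5c4∈{3,4,5}] in row 5, 4 fits only at r5c4. So r5c4=4.
Step 16. [r1c7∈{4}] r1c7 is down to just 4 ⇒ r1c7=4.
Step 17. [r7c4∈{2,5}] 2 has one home in row 7: r7c4. So r7c4=2.
Step 18. [r8c2∈{4}] r8c2 is down to just 4. So r8c2=4.
Step 19. [r3c2∈{9}] r3c2 has the single candidate 9, so r3c2=9.
Step 20. [r9c9∈{4,5}] r9c9 is the only open cell in row 9 admitting 4. So r9c9=4.
Step 21. [r7c8∈{1}] r7c8's peers cover all but 1. So r7c8=1.
Step 22. [r7c9∈{5}] only 5 remains possible at r7c9, so r7c9=5.
Step 23. [r1c5∈{9}] r1c5's peers cover all but 9, so r1c5=9.
Step 24. [r5c9∈{3}] r5c9's peers cover all but 3 ⇒ r5c9=3.
Step 25. [r1c9∈{7}] r1c9 is down to just 7 ⇒ r1c9=7.
Step 26. [r7c1∈{3}] r7c1 is down to just 3, so r7c1=3.
Step 27. [r9c7∈{2}] r9c7's peers cover all but 2, so r9c7=2.
Step 28. [r1c1∈{5}] r1c1 is down to just 5. So r1c1=5.
Step 29. [r4c1∈{1}] nothing but 1 survives at r4c1. So r4c1=1.
Step 30. [r9c3∈{1}] r9c3 is down to just 1, so r9c3=1.
Step 31. [r6c4∈{9}] only 9 remains possible at r6c4 ⇒ r6c4=9.
Step 32. [r2c4∈{1}] nothing but 1 survives at r2c4 ⇒ r2c4=1.
Step 33. [r8c9∈{9}] r8c9 is down to just 9, so r8c9=9.
Step 34. [r6c1∈{7}] r6c1's peers cover all but 7, so r6c1=7.
Step 35. [r5c1∈{6}] r5c1's peers cover all but 6, so r5c1=6.
Step 36. [r5c2∈{2}] r5c2 is down to just 2. So r5c2=2.
Step 37. [r6c6∈{8}] nothing but 8 survives at r6c6, so r6c6=8.
Step 38. [r3c4∈{6}] r3c4 has the single candidate 6 ⇒ r3c4=6.
Step 39. [r9c2∈{8}] only 8 remains possible at r9c2, so r9c2=8.
Step 40. [r2c3∈{3}] only 3 remains possible at r2c3. So r2c3=3.
Step 41. [r3c7∈{3}] r3c7's peers cover all but 3 ⇒ r3c7=3.
Step 42. [r5c6∈{5}] r5c6's peers cover all but 5 ⇒ r5c6=5.
Step 43. [r4c4∈{3}] r4c4's peers cover all but 3. So r4c4=3.
Step 44. [r9c4∈{5}] r9c4's peers cover all but 5. So r9c4=5.

Answer: 5 1 2 8 9 3 4 6 7 / 4 6 3 1 5 7 9 8 2 / 8 9 7 6 2 4 3 5 1 / 1 5 9 3 6 2 7 4 8 / 6 2 8 4 7 5 1 9 3 / 7 3 4 9 1 8 5 2 6 / 3 7 6 2 4 9 8 1 5 / 2 4 5 7 8 1 6 3 9 / 9 8 1 5 3 6 2 7 4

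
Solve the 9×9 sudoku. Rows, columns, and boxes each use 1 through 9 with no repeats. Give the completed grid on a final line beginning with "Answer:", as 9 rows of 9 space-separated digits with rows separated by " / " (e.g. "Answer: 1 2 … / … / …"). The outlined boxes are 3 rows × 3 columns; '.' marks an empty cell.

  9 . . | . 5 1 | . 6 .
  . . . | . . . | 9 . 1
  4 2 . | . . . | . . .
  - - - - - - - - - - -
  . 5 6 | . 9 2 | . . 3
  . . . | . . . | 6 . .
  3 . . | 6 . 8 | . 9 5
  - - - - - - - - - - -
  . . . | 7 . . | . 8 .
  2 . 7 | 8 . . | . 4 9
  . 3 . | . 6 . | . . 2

Step 1. [r3c3∈{1,3,5,8}] r3c3 is the only open cell in row 3 admitting 1 ⇒ r3c3=1.
Step 2. [r8c2∈{1,6}] in row 8, 6 fits only at r8c2 ⇒ r8c2=6.
Step 3. [r3c6∈{3,6,7,9}] row 3 places 6 nowhere but r3c6 ⇒ r3c6=6.
Step 4. [r7c5∈{1,2,3,4}] across row 7, 2 lands solely at r7c5. So r7c5=2.
Step 5. [r2c1∈{5,6,7,8}] in row 2, 6 fits only at r2c1 ⇒ r2c1=6.
Step 6. [r2c3∈{3,5,8}] 5 has one home in box 1: r2c3 ⇒ r2c3=5.
Step 7. [r1c3∈{3,8}] 3 has one home in col 3: r1c3, so r1c3=3.
Step 8. [r3c4∈{3,9}] across row 3, 9 lands solely at r3c4 ⇒ r3c4=9.
Step 9. [r5c2∈{1,4,7,8,9}] col 2 has a naked pair {7,8} at r1c2 and r2c2, so r5c2≠8.
Step 10. [r6c2∈{1,4,7}] r1c2 and r2c2 in col 2 both hold exactly {7,8}; those values are spoken for ⇒ r6c2≠7.
Step 11. [r1c4∈{2,4}] the only places for 4 in box 3 are along row 1 ⇒ r1c4≠4.
Step 12. [r1c4∈{2}] only 2 remains possible at r1c4, so r1c4=2.
Step 13. [r6c7∈{1,2,4,7}] across col 7, 2 lands solely at r6c7. So r6c7=2.
Step 14. [r6c3∈{4}] r6c3 has the single candidate 4. So r6c3=4.
Step 15. [r6c2∈{1}] r6c2 is down to just 1. So r6c2=1.
Step 16. [r6c5∈{7}] r6c5 is down to just 7 ⇒ r6c5=7.
Step 17. [r7c3∈{9}] r7c3's peers cover all but 9 ⇒ r7c3=9.
Step 18. [r2c6∈{3,4,7}] in col 6, 7 fits only at r2c6, so r2c6=7.
Step 19. [r1c2∈{7,8}] r1c2 is the only open cell in box 1 admitting 7. So r1c2=7.
Step 20. [r9c3∈{8}] only 8 remains possible at r9c3. So r9c3=8.
Step 21. [r9c6∈{4,5,9}] r9c6 is the only open cell in row 9 admitting 9 ⇒ r9c6=9.
Step 22. [r9c4∈{1,4,5}] across row 9, 4 lands solely at r9c4. So r9c4=4.
Step 23. [r4c7∈{1,4,7,8}] 4 has one home in row 4: r4c7, so r4c7=4.
Step 24. [r5c9∈{7,8}] across box 6, 8 lands solely at r5c9, so r5c9=8.
Step 25. [r2c4∈{3}] r2c4 has the single candidate 3. So r2c4=3.
Step 26. [r4c4∈{1}] only 1 remains possible at r4c4. So r4c4=1.
Step 27. [r4c8∈{7}] r4c8 is down to just 7, so r4c8=7.
Step 28. [r5c6∈{3,4,5}] r5c6 is the only open cell in col 6 admitting 4 ⇒ r5c6=4.
Step 29. [r9c7∈{1,5,7}] row 9 places 7 nowhere but r9c7, so r9c7=7.
Step 30. [r3c5∈{8}] r3c5 is down to just 8. So r3c5=8.
Step 31. [r3c8∈{3,5}] in col 8, 3 fits only at r3c8 ⇒ r3c8=3.
Step 32. [r9c8∈{1,5}] in col 8, 5 fits only at r9c8, so r9c8=5.
Step 33. [r7c1∈{1,5}] across col 1, 5 lands solely at r7c1, so r7c1=5.
Step 34. [r7c6∈{3}] r7c6 is down to just 3 ⇒ r7c6=3.
Step 35. [r7c7∈{1}] r7c7's peers cover all but 1 ⇒ r7c7=1.
Step 36. [r7c2∈{4}] only 4 remains possible at r7c2. So r7c2=4.
Step 37. [r2c5∈{4}] r2c5 has the single candidate 4. So r2c5=4.
Step 38. [r3c9∈{7}] only 7 remains possible at r3c9 ⇒ r3c9=7.
Step 39. [r5c2∈{9}] r5c2 is down to just 9 ⇒ r5c2=9.
Step 40. [r3c7∈{5}] r3c7 has the single candidate 5 ⇒ r3c7=5.
Step 41. [r2c2∈{8}] only 8 remains possible at r2c2. So r2c2=8.
Step 42. [r4c1∈{8}] r4c1 is down to just 8 ⇒ r4c1=8.
Step 43. [r2c8∈{2}] r2c8's peers cover all but 2 ⇒ r2c8=2.
Step 44. [r5c4∈{5}] r5c4 has the single candidate 5, so r5c4=5.
Step 45. [r5c8∈{1}] r5c8's peers cover all but 1, so r5c8=1.
Step 46. [r9c1∈{1}] only 1 remains possible at r9c1, so r9c1=1.
Step 47. [r5c1∈{7}] nothing but 7 survives at r5c1 ⇒ r5c1=7.
Step 48. [r1c7∈{8}] r1c7's peers cover all but 8 ⇒ r1c7=8.
Step 49. [r8c5∈{1}] only 1 remains possible at r8c5 ⇒ r8c5=1.
Step 50. [r8c6∈{5}] only 5 remains possible at r8c6, so r8c6=5.
Step 51. [r8c7∈{3}] r8c7 is down to just 3 ⇒ r8c7=3.
Step 52. [r1c9∈{4}] only 4 remains possible at r1c9 ⇒ r1c9=4.
Step 53. [r5c3∈{2}] r5c3 is down to just 2. So r5c3=2.
Step 54. [r7c9∈{6}] r7c9's peers cover all but 6. So r7c9=6.
Step 55. [r5c5∈{3}] r5c5's peers cover all but 3. So r5c5=3.

Answer: 9 7 3 2 5 1 8 6 4 / 6 8 5 3 4 7 9 2 1 / 4 2 1 9 8 6 5 3 7 / 8 5 6 1 9 2 4 7 3 / 7 9 2 5 3 4 6 1 8 / 3 1 4 6 7 8 2 9 5 / 5 4 9 7 2 3 1 8 6 / 2 6 7 8 1 5 3 4 9 / 1 3 8 4 6 9 7 5 2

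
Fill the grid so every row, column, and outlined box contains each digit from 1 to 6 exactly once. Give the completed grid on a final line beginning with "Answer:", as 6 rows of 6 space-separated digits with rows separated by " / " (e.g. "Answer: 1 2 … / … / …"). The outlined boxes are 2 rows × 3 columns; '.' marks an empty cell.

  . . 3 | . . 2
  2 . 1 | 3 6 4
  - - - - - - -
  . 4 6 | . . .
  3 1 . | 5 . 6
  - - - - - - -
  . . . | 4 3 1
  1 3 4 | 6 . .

Step 1. [r1c5∈{1,5}] in box 2, 5 fits only at r1c5. So r1c5=5.
Step 2. [r5c2∈{2,5,6}] r5c2 is the only open cell in col 2 admitting 2. So r5c2=2.
Step 3. [r3c4∈{1,2}] col 4 places 2 nowhere but r3c4. So r3c4=2.
Step 4. [r5c1∈{5,6}] r5c1 is the only open cell in row 5 admitting 6 ⇒ r5c1=6.
Step 5. [r6c5∈{2}] r6c5 has the single candidate 2. So r6c5=2.
Step 6. [r1c2∈{6}] r1c2 has the single candidate 6. So r1c2=6.
Step 7. [r4c3∈{2}] r4c3's peers cover all but 2, so r4c3=2.
Step 8. [r5c3∈{5}] nothing but 5 survives at r5c3 ⇒ r5c3=5.
Step 9. [r3c5∈{1}] only 1 remains possible at r3c5 ⇒ r3c5=1.
Step 10. [r1c4∈{1}] only 1 remains possible at r1c4, so r1c4=1.
Step 11. [r4c5∈{4}] r4c5 is down to just 4. So r4c5=4.
Step 12. [r3c1∈{5}] r3c1 is down to just 5. So r3c1=5.
Step 13. [r3c6∈{3}] r3c6 has the single candidate 3 ⇒ r3c6=3.
Step 14. [r6c6∈{5}] r6c6's peers cover all but 5. So r6c6=5.
Step 15. [r2c2∈{5}] nothing but 5 survives at r2c2. So r2c2=5.
Step 16. [r1c1∈{4}] nothing but 4 survives at r1c1, so r1c1=4.

Answer: 4 6 3 1 5 2 / 2 5 1 3 6 4 / 5 4 6 2 1 3 / 3 1 2 5 4 6 / 6 2 5 4 3 1 / 1 3 4 6 2 5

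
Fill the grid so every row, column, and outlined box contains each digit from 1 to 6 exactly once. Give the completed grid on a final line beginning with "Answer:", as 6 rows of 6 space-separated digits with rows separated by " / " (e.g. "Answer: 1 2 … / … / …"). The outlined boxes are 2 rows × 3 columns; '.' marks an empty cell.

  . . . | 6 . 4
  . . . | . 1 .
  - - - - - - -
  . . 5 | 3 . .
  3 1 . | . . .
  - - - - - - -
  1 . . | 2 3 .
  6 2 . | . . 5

Step 1. [r5c3∈{4}] r5c3's peers cover all but 4, so r5c3=4.
Step 2. [r2c4∈{5}] r2c4 is down to just 5. So r2c4=5.
Step 3. [r1c5∈{2}] r1c5 is down to just 2 ⇒ r1c5=2.
Step 4. [r6c5∈{4}] nothing but 4 survives at r6c5. So r6c5=4.
Step 5. [r3c5∈{6}] r3c5 is down to just 6, so r3c5=6.
Step 6. [r2c2∈{3,4,6}] col 2 places 6 nowhere but r2c2, so r2c2=6.
Step 7. [r1c2∈{3,5}] across col 2, 3 lands solely at r1c2 ⇒ r1c2=3.
Step 8. [r2c1∈{2,4}] row 2 places 4 nowhere but r2c1, so r2c1=4.
Step 9. [r3c1∈{2}] only 2 remains possible at r3c1 ⇒ r3c1=2.
Step 10. [r6c4∈{1}] r6c4's peers cover all but 1, so r6c4=1.
Step 11. [r5c2∈{5}] r5c2's peers cover all but 5. So r5c2=5.
Step 12. [r1c1∈{5}] r1c1's peers cover all but 5, so r1c1=5.
Step 13. [r6c3∈{3}] r6c3's peers cover all but 3 ⇒ r6c3=3.
Step 14. [r3c2∈{4}] r3c2's peers cover all but 4, so r3c2=4.
Step 15. [r5c6∈{6}] r5c6 has the single candidate 6 ⇒ r5c6=6.
Step 16. [r4c3∈{6}] r4c3's peers cover all but 6, so r4c3=6.
Step 17. [r2c6∈{3}] nothing but 3 survives at r2c6 ⇒ r2c6=3.
Step 18. [r1c3∈{1}] nothing but 1 survives at r1c3, so r1c3=1.
Step 19. [r4c6∈{2}] r4c6 has the single candidate 2 ⇒ r4c6=2.
Step 20. [r4c5∈{5}] r4c5 is down to just 5, so r4c5=5.
Step 21. [r2c3∈{2}] r2c3 is down to just 2. So r2c3=2.
Step 22. [r3c6∈{1}] r3c6's peers cover all but 1 ⇒ r3c6=1.
Step 23. [r4c4∈{4}] r4c4 is down to just 4. So r4c4=4.

Answer: 5 3 1 6 2 4 / 4 6 2 5 1 3 / 2 4 5 3 6 1 / 3 1 6 4 5 2 / 1 5 4 2 3 6 / 6 2 3 1 4 5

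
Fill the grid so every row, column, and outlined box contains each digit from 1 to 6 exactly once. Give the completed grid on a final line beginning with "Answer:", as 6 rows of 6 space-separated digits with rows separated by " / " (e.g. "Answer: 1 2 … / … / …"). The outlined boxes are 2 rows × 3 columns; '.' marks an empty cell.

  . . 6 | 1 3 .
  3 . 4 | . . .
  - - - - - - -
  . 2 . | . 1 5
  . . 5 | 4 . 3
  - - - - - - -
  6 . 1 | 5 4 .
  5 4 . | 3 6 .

Step 1. [r2c4∈{2,6}] col 4 places 2 nowhere but r2c4. So r2c4=2.
Step 2. [r2c2∈{1,5}] across row 2, 1 lands solely at r2c2. So r2c2=1.
Step 3. [r6c6∈{1,2}] r6c6 is the only open cell in row 6 admitting 1 ⇒ r6c6=1.
Step 4. [r6c3∈{2}] nothing but 2 survives at r6c3. So r6c3=2.
Step 5. [r3c3∈{3}] r3c3 has the single candidate 3 ⇒ r3c3=3.
Step 6. [r3c1∈{4}] r3c1's peers cover all but 4 ⇒ r3c1=4.
Step 7. [r1c6∈{4}] r1c6 has the single candidate 4. So r1c6=4.
Step 8. [r1c1∈{2}] only 2 remains possible at r1c1, so r1c1=2.
Step 9. [r2c5∈{5}] r2c5 is down to just 5 ⇒ r2c5=5.
Step 10. [r5c6∈{2}] nothing but 2 survives at r5c6, so r5c6=2.
Step 11. [r4c2∈{6}] r4c2 has the single candidate 6, so r4c2=6.
Step 12. [r2c6∈{6}] only 6 remains possible at r2c6 ⇒ r2c6=6.
Step 13. [r1c2∈{5}] only 5 remains possible at r1c2 ⇒ r1c2=5.
Step 14. [r4c5∈{2}] r4c5's peers cover all but 2. So r4c5=2.
Step 15. [r5c2∈{3}] r5c2 has the single candidate 3, so r5c2=3.
Step 16. [r4c1∈{1}] r4c1 has the single candidate 1 ⇒ r4c1=1.
Step 17. [r3c4∈{6}] r3c4 has the single candidate 6. So r3c4=6.

Answer: 2 5 6 1 3 4 / 3 1 4 2 5 6 / 4 2 3 6 1 5 / 1 6 5 4 2 3 / 6 3 1 5 4 2 / 5 4 2 3 6 1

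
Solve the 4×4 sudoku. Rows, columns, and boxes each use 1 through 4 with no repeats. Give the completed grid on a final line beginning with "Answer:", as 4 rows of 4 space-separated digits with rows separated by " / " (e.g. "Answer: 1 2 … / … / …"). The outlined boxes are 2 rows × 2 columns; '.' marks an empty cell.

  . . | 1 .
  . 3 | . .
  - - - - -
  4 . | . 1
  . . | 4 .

Step 1. [r2c3∈{2}] r2c3's peers cover all but 2 ⇒ r2c3=2.
Step 2. [r3c2∈{2}] only 2 remains possible at r3c2, so r3c2=2.
Step 3. [r1c4∈{3,4}] row 1 places 3 nowhere but r1c4, so r1c4=3.
Step 4. [r2c1∈{1}] r2c1's peers cover all but 1. So r2c1=1.
Step 5. [r4c2∈{1}] only 1 remains possible at r4c2. So r4c2=1.
Step 6. [r4c4∈{2}] r4c4 has the single candidate 2. So r4c4=2.
Step 7. [r2c4∈{4}] r2c4 has the single candidate 4, so r2c4=4.
Step 8. [r1c2∈{4}] r1c2 has the single candidate 4 ⇒ r1c2=4.
Step 9. [r1c1∈{2}] r1c1's peers cover all but 2, so r1c1=2.
Step 10. [r4c1∈{3}] r4c1's peers cover all but 3, so r4c1=3.
Step 11. [r3c3∈{3}] r3c3 has the single candidate 3. So r3c3=3.

Answer: 2 4 1 3 / 1 3 2 4 / 4 2 3 1 / 3 1 4 2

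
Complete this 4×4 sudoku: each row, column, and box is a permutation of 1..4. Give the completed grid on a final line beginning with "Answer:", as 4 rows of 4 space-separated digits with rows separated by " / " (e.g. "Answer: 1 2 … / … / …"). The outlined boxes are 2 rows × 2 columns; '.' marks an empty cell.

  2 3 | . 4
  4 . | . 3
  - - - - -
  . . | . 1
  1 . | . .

Step 1. [r4c3∈{2,3,4}] r4c3 is the only open cell in row 4 admitting 3, so r4c3=3.
Step 2. [r3c3∈{2,4}] r3c3 is the only open cell in col 3 admitting 4 ⇒ r3c3=4.
Step 3. [r2c3∈{1,2}] in row 2, 2 fits only at r2c3, so r2c3=2.
Step 4. [r3c2∈{2}] r3c2's peers cover all but 2. So r3c2=2.
Step 5. [r3c1∈{3}] r3c1's peers cover all but 3 ⇒ r3c1=3.
Step 6. [r4c2∈{4}] r4c2 is down to just 4 ⇒ r4c2=4.
Step 7. [r1c3∈{1}] r1c3 has the single candidate 1 ⇒ r1c3=1.
Step 8. [r4c4∈{2}] only 2 remains possible at r4c4, so r4c4=2.
Step 9. [r2c2∈{1}] nothing but 1 survives at r2c2 ⇒ r2c2=1.

Answer: 2 3 1 4 / 4 1 2 3 / 3 2 4 1 / 1 4 3 2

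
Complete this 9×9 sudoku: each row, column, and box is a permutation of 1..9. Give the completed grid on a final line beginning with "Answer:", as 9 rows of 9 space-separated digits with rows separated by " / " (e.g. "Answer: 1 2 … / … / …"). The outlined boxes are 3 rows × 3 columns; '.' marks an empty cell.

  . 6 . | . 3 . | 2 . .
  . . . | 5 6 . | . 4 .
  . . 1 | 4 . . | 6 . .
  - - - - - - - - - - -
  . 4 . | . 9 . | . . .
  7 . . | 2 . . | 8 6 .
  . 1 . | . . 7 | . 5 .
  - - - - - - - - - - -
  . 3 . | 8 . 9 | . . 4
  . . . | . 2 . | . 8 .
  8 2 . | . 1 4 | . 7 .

Step 1. [r1c4∈{1,7,9}] across col 4, 9 lands solely at r1c4 ⇒ r1c4=9.
Step 2. [r4c4∈{1,3,6}] r4c4 is the only open cell in col 4 admitting 1 ⇒ r4c4=1.
Step 3. [r3c8∈{3,9}] across col 8, 9 lands solely at r3c8. So r3c8=9.
Step 4. [r4c8∈{2,3}] across col 8, 3 lands solely at r4c8, so r4c8=3.
Step 5. [r1c8∈{1}] r1c8's peers cover all but 1. So r1c8=1.
Step 6. [r1c6∈{8}] only 8 remains possible at r1c6 ⇒ r1c6=8.
Step 7. [r8c4∈{3,6,7}] in col 4, 7 fits only at r8c4 ⇒ r8c4=7.
Step 8. [r4c3∈{2,5,6,8}] r4c3 is the only open cell in row 4 admitting 8. So r4c3=8.
Step 9. [r7c5∈{5}] r7c5's peers cover all but 5, so r7c5=5.
Step 10. [r7c3∈{6,7}] row 7 places 7 nowhere but r7c3 ⇒ r7c3=7.
Step 11. [r7c1∈{1,6}] in row 7, 6 fits only at r7c1. So r7c1=6.
Step 12. [r8c1∈{1,4,5,9}] 1 has one home in col 1: r8c1, so r8c1=1.
Step 13. [r1c9∈{5,7}] row 1 places 7 nowhere but r1c9 ⇒ r1c9=7.
Step 14. [r3c9∈{3,5,8}] r3c9 is the only open cell in box 3 admitting 5, so r3c9=5.
Step 15. [r2c7∈{3}] nothing but 3 survives at r2c7, so r2c7=3.
Step 16. [r6c3∈{2,3,6,9}] 6 has one home in col 3: r6c3 ⇒ r6c3=6.
Step 17. [r2c3∈{2,9}] r2c3 is the only open cell in col 3 admitting 2 ⇒ r2c3=2.
Step 18. [r5c3∈{3,5,9}] across col 3, 3 lands solely at r5c3, so r5c3=3.
Step 19. [r9c4∈{3,6}] across col 4, 6 lands solely at r9c4 ⇒ r9c4=6.
Step 20. [r2c2∈{7,8,9}] r2c2 is the only open cell in row 2 admitting 7. So r2c2=7.
Step 21. [r8c3∈{4,5,9}] r8c3 is the only open cell in row 8 admitting 4, so r8c3=4.
Step 22. [r9c3∈{5,9}] col 3 places 9 nowhere but r9c3 ⇒ r9c3=9.
Step 23. [r5c2∈{5,9}] col 2 places 9 nowhere but r5c2, so r5c2=9.
Step 24. [r4c1∈{2,5}] 5 has one home in box 4: r4c1 ⇒ r4c1=5.
Step 25. [r6c7∈{4,9}] col 7 places 4 nowhere but r6c7 ⇒ r6c7=4.
Step 26. [r8c9∈{3,6,9}] r8c9 is the only open cell in row 8 admitting 6, so r8c9=6.
Step 27. [r8c2∈{5}] nothing but 5 survives at r8c2, so r8c2=5.
Step 28. [r6c1∈{2}] nothing but 2 survives at r6c1. So r6c1=2.
Step 29. [r4c7∈{7}] only 7 remains possible at r4c7. So r4c7=7.
Step 30. [r4c9∈{2}] only 2 remains possible at r4c9, so r4c9=2.
Step 31. [r7c8∈{2}] r7c8 is down to just 2, so r7c8=2.
Step 32. [r5c5∈{4}] r5c5 has the single candidate 4. So r5c5=4.
Step 33. [r6c5∈{8}] r6c5 has the single candidate 8. So r6c5=8.
Step 34. [r9c7∈{5}] only 5 remains possible at r9c7. So r9c7=5.
Step 35. [r2c9∈{8}] only 8 remains possible at r2c9. So r2c9=8.
Step 36. [r6c4∈{3}] only 3 remains possible at r6c4. So r6c4=3.
Step 37. [r6c9∈{9}] r6c9's peers cover all but 9, so r6c9=9.
Step 38. [r3c1∈{3}] nothing but 3 survives at r3c1 ⇒ r3c1=3.
Step 39. [r1c3∈{5}] r1c3's peers cover all but 5. So r1c3=5.
Step 40. [r8c7∈{9}] r8c7 is down to just 9 ⇒ r8c7=9.
Step 41. [r2c6∈{1}] only 1 remains possible at r2c6. So r2c6=1.
Step 42. [r5c6∈{5}] r5c6 is down to just 5, so r5c6=5.
Step 43. [r4c6∈{6}] r4c6's peers cover all but 6. So r4c6=6.
Step 44. [r9c9∈{3}] nothing but 3 survives at r9c9. So r9c9=3.
Step 45. [r3c6∈{2}] r3c6 has the single candidate 2, so r3c6=2.
Step 46. [r2c1∈{9}] only 9 remains possible at r2c1. So r2c1=9.
Step 47. [r3c5∈{7}] only 7 remains possible at r3c5 ⇒ r3c5=7.
Step 48. [r3c2∈{8}] nothing but 8 survives at r3c2, so r3c2=8.
Step 49. [r5c9∈{1}] only 1 remains possible at r5c9 ⇒ r5c9=1.
Step 50. [r7c7∈{1}] r7c7 is down to just 1. So r7c7=1.
Step 51. [r1c1∈{4}] r1c1 is down to just 4, so r1c1=4.
Step 52. [r8c6∈{3}] only 3 remains possible at r8c6 ⇒ r8c6=3.

Answer: 4 6 5 9 3 8 2 1 7 / 9 7 2 5 6 1 3 4 8 / 3 8 1 4 7 2 6 9 5 / 5 4 8 1 9 6 7 3 2 / 7 9 3 2 4 5 8 6 1 / 2 1 6 3 8 7 4 5 9 / 6 3 7 8 5 9 1 2 4 / 1 5 4 7 2 3 9 8 6 / 8 2 9 6 1 4 5 7 3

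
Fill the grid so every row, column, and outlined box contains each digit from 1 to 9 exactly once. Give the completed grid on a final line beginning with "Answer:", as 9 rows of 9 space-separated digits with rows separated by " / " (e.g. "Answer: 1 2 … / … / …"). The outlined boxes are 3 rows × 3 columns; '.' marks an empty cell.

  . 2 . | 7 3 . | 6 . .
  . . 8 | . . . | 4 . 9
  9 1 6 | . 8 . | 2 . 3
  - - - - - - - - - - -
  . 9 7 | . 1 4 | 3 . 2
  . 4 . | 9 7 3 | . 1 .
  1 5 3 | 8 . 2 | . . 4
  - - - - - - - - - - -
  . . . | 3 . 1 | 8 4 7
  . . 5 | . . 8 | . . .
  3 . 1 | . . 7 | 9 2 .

Step 1. [r6c5∈{6}] only 6 remains possible at r6c5. So r6c5=6.
Step 2. [r3c6∈{5}] r3c6 has the single candidate 5, so r3c6=5.
Step 3. [r8c1∈{2,4,6,7}] r8c1 is the only open cell in box 7 admitting 4 ⇒ r8c1=4.
Step 4. [r9c9∈{5,6}] box 9 places 5 nowhere but r9c9 ⇒ r9c9=5.
Step 5. [r2c5∈{2}] r2c5 is down to just 2. So r2c5=2.
Step 6. [r7c2∈{6}] nothing but 6 survives at r7c2, so r7c2=6.
Step 7. [r2c1∈{5,7}] 7 has one home in col 1: r2c1. So r2c1=7.
Step 8. [r9c4∈{4,6}] row 9 places 6 nowhere but r9c4 ⇒ r9c4=6.
Step 9. [r7c1∈{2}] nothing but 2 survives at r7c1. So r7c1=2.
Step 10. [r1c9∈{1,8}] r1c9 is the only open cell in row 1 admitting 1 ⇒ r1c9=1.
Step 11. [r5c9∈{6,8}] across col 9, 8 lands solely at r5c9 ⇒ r5c9=8.
Step 12. [r4c8∈{5,6}] 6 has one home in box 6: r4c8 ⇒ r4c8=6.
Step 13. [r7c5∈{5,9}] 5 has one home in row 7: r7c5. So r7c5=5.
Step 14. [r6c8∈{7,9}] across row 6, 9 lands solely at r6c8, so r6c8=9.
Step 15. [r1c8∈{5,8}] 8 has one home in row 1: r1c8. So r1c8=8.
Step 16. [r3c8∈{7}] nothing but 7 survives at r3c8 ⇒ r3c8=7.
Step 17. [r5c3∈{2}] r5c3's peers cover all but 2, so r5c3=2.
Step 18. [r4c4∈{5}] r4c4's peers cover all but 5. So r4c4=5.
Step 19. [r2c2∈{3}] nothing but 3 survives at r2c2, so r2c2=3.
Step 20. [r1c1∈{5}] only 5 remains possible at r1c1 ⇒ r1c1=5.
Step 21. [r8c8∈{3}] r8c8 has the single candidate 3 ⇒ r8c8=3.
Step 22. [r2c4∈{1}] r2c4 is down to just 1 ⇒ r2c4=1.
Step 23. [r1c6∈{9}] only 9 remains possible at r1c6, so r1c6=9.
Step 24. [r4c1∈{8}] nothing but 8 survives at r4c1, so r4c1=8.
Step 25. [r8c5∈{9}] r8c5 is down to just 9, so r8c5=9.
Step 26. [r8c2∈{7}] r8c2 has the single candidate 7, so r8c2=7.
Step 27. [r5c7∈{5}] r5c7 is down to just 5. So r5c7=5.
Step 28. [r3c4∈{4}] r3c4's peers cover all but 4. So r3c4=4.
Step 29. [r7c3∈{9}] r7c3 has the single candidate 9, so r7c3=9.
Step 30. [r2c8∈{5}] nothing but 5 survives at r2c8. So r2c8=5.
Step 31. [r5c1∈{6}] nothing but 6 survives at r5c1, so r5c1=6.
Step 32. [r8c9∈{6}] r8c9 has the single candidate 6, so r8c9=6.
Step 33. [r8c7∈{1}] r8c7's peers cover all but 1, so r8c7=1.
Step 34. [r1c3∈{4}] r1c3 is down to just 4 ⇒ r1c3=4.
Step 35. [r9c2∈{8}] r9c2 has the single candidate 8. So r9c2=8.
Step 36. [r8c4∈{2}] only 2 remains possible at r8c4, so r8c4=2.
Step 37. [r6c7∈{7}] r6c7 has the single candidate 7. So r6c7=7.
Step 38. [r9c5∈{4}] only 4 remains possible at r9c5. So r9c5=4.
Step 39. [r2c6∈{6}] r2c6 is down to just 6 ⇒ r2c6=6.

Answer: 5 2 4 7 3 9 6 8 1 / 7 3 8 1 2 6 4 5 9 / 9 1 6 4 8 5 2 7 3 / 8 9 7 5 1 4 3 6 2 / 6 4 2 9 7 3 5 1 8 / 1 5 3 8 6 2 7 9 4 / 2 6 9 3 5 1 8 4 7 / 4 7 5 2 9 8 1 3 6 / 3 8 1 6 4 7 9 2 5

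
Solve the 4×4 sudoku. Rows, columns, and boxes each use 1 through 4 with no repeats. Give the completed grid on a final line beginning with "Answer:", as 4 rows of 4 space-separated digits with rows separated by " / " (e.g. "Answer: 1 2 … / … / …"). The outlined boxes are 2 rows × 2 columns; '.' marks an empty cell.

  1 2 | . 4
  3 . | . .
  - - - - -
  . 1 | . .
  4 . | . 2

Step 1. [r1c3∈{3}] r1c3's peers cover all but 3. So r1c3=3.
Step 2. [r2c4∈{1}] only 1 remains possible at r2c4, so r2c4=1.
Step 3. [r4c2∈{3}] r4c2's peers cover all but 3. So r4c2=3.
Step 4. [r2c2∈{4}] r2c2's peers cover all but 4 ⇒ r2c2=4.
Step 5. [r2c3∈{2}] r2c3's peers cover all but 2, so r2c3=2.
Step 6. [r3c1∈{2}] r3c1 is down to just 2. So r3c1=2.
Step 7. [r3c4∈{3}] r3c4 has the single candidate 3. So r3c4=3.
Step 8. [r3c3∈{4}] r3c3 is down to just 4. So r3c3=4.
Step 9. [r4c3∈{1}] r4c3 has the single candidate 1, so r4c3=1.

Answer: 1 2 3 4 / 3 4 2 1 / 2 1 4 3 / 4 3 1 2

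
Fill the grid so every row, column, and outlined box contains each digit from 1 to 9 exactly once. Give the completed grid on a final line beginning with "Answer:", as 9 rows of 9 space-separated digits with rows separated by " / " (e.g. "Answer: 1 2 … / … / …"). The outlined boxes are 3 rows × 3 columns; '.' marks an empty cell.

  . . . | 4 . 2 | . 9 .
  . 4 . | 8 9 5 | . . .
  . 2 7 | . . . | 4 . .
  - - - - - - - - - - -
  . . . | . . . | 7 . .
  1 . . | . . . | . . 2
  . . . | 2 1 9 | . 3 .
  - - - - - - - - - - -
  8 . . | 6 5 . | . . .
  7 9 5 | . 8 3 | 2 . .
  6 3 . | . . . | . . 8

Step 1. [r7c2∈{1}] r7c2 is down to just 1 ⇒ r7c2=1.
Step 2. [r2c1∈{3}] r2c1 is down to just 3. So r2c1=3.
Step 3. [r3c8∈{1,5,6,8}] r3c8 is the only open cell in row 3 admitting 8. So r3c8=8.
Step 4. [r1c1∈{5}] nothing but 5 survives at r1c1 ⇒ r1c1=5.
Step 5. [r1c5∈{3,6,7}] in box 2, 7 fits only at r1c5. So r1c5=7.
Step 6. [r8c4∈{1}] only 1 remains possible at r8c4 ⇒ r8c4=1.
Step 7. [r3c9∈{1,3,5,6}] across row 3, 5 lands solely at r3c9, so r3c9=5.
Step 8. [r6c1∈{4}] r6c1 has the single candidate 4 ⇒ r6c1=4.
Step 9. [r6c9∈{6}] r6c9's peers cover all but 6, so r6c9=6.
Step 10. [r6c3∈{8}] r6c3 has the single candidate 8, so r6c3=8.
Step 11. [r8c9∈{4}] only 4 remains possible at r8c9. So r8c9=4.
Step 12. [r6c7∈{5}] r6c7 is down to just 5, so r6c7=5.
Step 13. [r7c8∈{7}] r7c8's peers cover all but 7 ⇒ r7c8=7.
Step 14. [r7c6∈{4}] only 4 remains possible at r7c6 ⇒ r7c6=4.
Step 15. [r3c4∈{3}] r3c4 has the single candidate 3. So r3c4=3.
Step 16. [r3c5∈{6}] nothing but 6 survives at r3c5. So r3c5=6.
Step 17. [r4c4∈{5}] r4c4's peers cover all but 5 ⇒ r4c4=5.
Step 18. [r4c2∈{6}] r4c2 has the single candidate 6. So r4c2=6.
Step 19. [r5c4∈{7}] r5c4 has the single candidate 7. So r5c4=7.
Step 20. [r5c8∈{4}] r5c8 has the single candidate 4, so r5c8=4.
Step 21. [r4c8∈{1}] r4c8 is down to just 1 ⇒ r4c8=1.
Step 22. [r4c9∈{9}] nothing but 9 survives at r4c9 ⇒ r4c9=9.
Step 23. [r9c7∈{1,9}] row 9 places 1 nowhere but r9c7, so r9c7=1.
Step 24. [r2c7∈{6}] only 6 remains possible at r2c7 ⇒ r2c7=6.
Step 25. [r2c3∈{1}] r2c3's peers cover all but 1. So r2c3=1.
Step 26. [r5c5∈{3}] r5c5 is down to just 3. So r5c5=3.
Step 27. [r1c7∈{3}] only 3 remains possible at r1c7 ⇒ r1c7=3.
Step 28. [r7c3∈{2}] r7c3's peers cover all but 2, so r7c3=2.
Step 29. [r4c6∈{8}] only 8 remains possible at r4c6, so r4c6=8.
Step 30. [r5c6∈{6}] only 6 remains possible at r5c6 ⇒ r5c6=6.
Step 31. [r5c2∈{5}] only 5 remains possible at r5c2. So r5c2=5.
Step 32. [r2c8∈{2}] only 2 remains possible at r2c8. So r2c8=2.
Step 33. [r9c5∈{2}] r9c5 has the single candidate 2, so r9c5=2.
Step 34. [r5c3∈{9}] r5c3 is down to just 9 ⇒ r5c3=9.
Step 35. [r3c6∈{1}] nothing but 1 survives at r3c6, so r3c6=1.
Step 36. [r4c1∈{2}] only 2 remains possible at r4c1 ⇒ r4c1=2.
Step 37. [r1c9∈{1}] r1c9 has the single candidate 1. So r1c9=1.
Step 38. [r9c4∈{9}] r9c4 is down to just 9 ⇒ r9c4=9.
Step 39. [r3c1∈{9}] r3c1's peers cover all but 9, so r3c1=9.
Step 40. [r1c3∈{6}] r1c3's peers cover all but 6 ⇒ r1c3=6.
Step 41. [r9c3∈{4}] r9c3 has the single candidate 4. So r9c3=4.
Step 42. [r4c5∈{4}] nothing but 4 survives at r4c5 ⇒ r4c5=4.
Step 43. [r4c3∈{3}] r4c3 is down to just 3, so r4c3=3.
Step 44. [r8c8∈{6}] only 6 remains possible at r8c8, so r8c8=6.
Step 45. [r9c8∈{5}] r9c8's peers cover all but 5. So r9c8=5.
Step 46. [r7c9∈{3}] only 3 remains possible at r7c9, so r7c9=3.
Step 47. [r9c6∈{7}] r9c6 has the single candidate 7 ⇒ r9c6=7.
Step 48. [r7c7∈{9}] only 9 remains possible at r7c7 ⇒ r7c7=9.
Step 49. [r2c9∈{7}] nothing but 7 survives at r2c9, so r2c9=7.
Step 50. [r1c2∈{8}] r1c2 has the single candidate 8 ⇒ r1c2=8.
Step 51. [r5c7∈{8}] r5c7 has the single candidate 8, so r5c7=8.
Step 52. [r6c2∈{7}] r6c2 has the single candidate 7. So r6c2=7.

Answer: 5 8 6 4 7 2 3 9 1 / 3 4 1 8 9 5 6 2 7 / 9 2 7 3 6 1 4 8 5 / 2 6 3 5 4 8 7 1 9 / 1 5 9 7 3 6 8 4 2 / 4 7 8 2 1 9 5 3 6 / 8 1 2 6 5 4 9 7 3 / 7 9 5 1 8 3 2 6 4 / 6 3 4 9 2 7 1 5 8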